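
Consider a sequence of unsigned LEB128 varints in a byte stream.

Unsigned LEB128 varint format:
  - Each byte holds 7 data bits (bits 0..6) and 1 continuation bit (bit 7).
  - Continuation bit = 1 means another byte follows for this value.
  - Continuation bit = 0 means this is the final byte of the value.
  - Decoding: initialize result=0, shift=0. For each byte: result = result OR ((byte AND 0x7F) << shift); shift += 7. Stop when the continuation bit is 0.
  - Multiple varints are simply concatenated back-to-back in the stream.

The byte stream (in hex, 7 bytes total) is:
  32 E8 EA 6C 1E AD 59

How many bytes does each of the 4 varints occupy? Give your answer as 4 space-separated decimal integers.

Answer: 1 3 1 2

Derivation:
  byte[0]=0x32 cont=0 payload=0x32=50: acc |= 50<<0 -> acc=50 shift=7 [end]
Varint 1: bytes[0:1] = 32 -> value 50 (1 byte(s))
  byte[1]=0xE8 cont=1 payload=0x68=104: acc |= 104<<0 -> acc=104 shift=7
  byte[2]=0xEA cont=1 payload=0x6A=106: acc |= 106<<7 -> acc=13672 shift=14
  byte[3]=0x6C cont=0 payload=0x6C=108: acc |= 108<<14 -> acc=1783144 shift=21 [end]
Varint 2: bytes[1:4] = E8 EA 6C -> value 1783144 (3 byte(s))
  byte[4]=0x1E cont=0 payload=0x1E=30: acc |= 30<<0 -> acc=30 shift=7 [end]
Varint 3: bytes[4:5] = 1E -> value 30 (1 byte(s))
  byte[5]=0xAD cont=1 payload=0x2D=45: acc |= 45<<0 -> acc=45 shift=7
  byte[6]=0x59 cont=0 payload=0x59=89: acc |= 89<<7 -> acc=11437 shift=14 [end]
Varint 4: bytes[5:7] = AD 59 -> value 11437 (2 byte(s))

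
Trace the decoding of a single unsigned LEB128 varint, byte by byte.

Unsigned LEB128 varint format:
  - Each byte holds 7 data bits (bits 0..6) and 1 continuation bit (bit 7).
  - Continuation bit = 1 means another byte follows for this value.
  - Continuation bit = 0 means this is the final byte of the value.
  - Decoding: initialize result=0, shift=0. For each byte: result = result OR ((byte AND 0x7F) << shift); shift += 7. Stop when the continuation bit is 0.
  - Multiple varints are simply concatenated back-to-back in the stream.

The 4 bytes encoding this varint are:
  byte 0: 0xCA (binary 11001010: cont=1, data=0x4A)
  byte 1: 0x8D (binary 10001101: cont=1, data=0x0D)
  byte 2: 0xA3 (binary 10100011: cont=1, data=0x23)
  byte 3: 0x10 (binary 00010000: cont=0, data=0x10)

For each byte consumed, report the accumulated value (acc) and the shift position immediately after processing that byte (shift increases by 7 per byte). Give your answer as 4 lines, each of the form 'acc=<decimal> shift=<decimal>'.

Answer: acc=74 shift=7
acc=1738 shift=14
acc=575178 shift=21
acc=34129610 shift=28

Derivation:
byte 0=0xCA: payload=0x4A=74, contrib = 74<<0 = 74; acc -> 74, shift -> 7
byte 1=0x8D: payload=0x0D=13, contrib = 13<<7 = 1664; acc -> 1738, shift -> 14
byte 2=0xA3: payload=0x23=35, contrib = 35<<14 = 573440; acc -> 575178, shift -> 21
byte 3=0x10: payload=0x10=16, contrib = 16<<21 = 33554432; acc -> 34129610, shift -> 28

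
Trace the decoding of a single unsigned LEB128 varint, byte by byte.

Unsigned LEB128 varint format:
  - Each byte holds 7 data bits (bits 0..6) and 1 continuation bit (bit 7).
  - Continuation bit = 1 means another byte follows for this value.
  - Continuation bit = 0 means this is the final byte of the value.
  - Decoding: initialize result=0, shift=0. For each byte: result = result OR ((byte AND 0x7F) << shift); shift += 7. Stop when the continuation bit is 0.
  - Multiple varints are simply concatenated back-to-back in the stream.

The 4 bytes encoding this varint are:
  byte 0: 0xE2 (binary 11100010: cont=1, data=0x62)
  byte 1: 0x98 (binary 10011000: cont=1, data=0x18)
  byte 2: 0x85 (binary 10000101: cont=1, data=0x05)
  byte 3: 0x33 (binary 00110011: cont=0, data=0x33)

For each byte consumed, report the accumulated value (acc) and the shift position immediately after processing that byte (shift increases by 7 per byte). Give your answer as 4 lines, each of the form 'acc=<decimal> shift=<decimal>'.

Answer: acc=98 shift=7
acc=3170 shift=14
acc=85090 shift=21
acc=107039842 shift=28

Derivation:
byte 0=0xE2: payload=0x62=98, contrib = 98<<0 = 98; acc -> 98, shift -> 7
byte 1=0x98: payload=0x18=24, contrib = 24<<7 = 3072; acc -> 3170, shift -> 14
byte 2=0x85: payload=0x05=5, contrib = 5<<14 = 81920; acc -> 85090, shift -> 21
byte 3=0x33: payload=0x33=51, contrib = 51<<21 = 106954752; acc -> 107039842, shift -> 28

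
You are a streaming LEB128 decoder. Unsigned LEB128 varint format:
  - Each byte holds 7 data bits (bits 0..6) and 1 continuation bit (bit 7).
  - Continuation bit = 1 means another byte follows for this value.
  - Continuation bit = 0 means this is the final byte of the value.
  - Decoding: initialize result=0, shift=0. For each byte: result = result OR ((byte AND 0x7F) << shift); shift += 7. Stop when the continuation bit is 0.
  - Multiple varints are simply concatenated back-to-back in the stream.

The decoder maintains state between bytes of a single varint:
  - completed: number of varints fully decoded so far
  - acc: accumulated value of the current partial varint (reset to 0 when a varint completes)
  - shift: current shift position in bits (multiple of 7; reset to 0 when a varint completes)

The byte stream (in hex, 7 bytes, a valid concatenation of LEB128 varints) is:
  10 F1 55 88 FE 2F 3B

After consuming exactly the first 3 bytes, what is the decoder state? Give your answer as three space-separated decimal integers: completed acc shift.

byte[0]=0x10 cont=0 payload=0x10: varint #1 complete (value=16); reset -> completed=1 acc=0 shift=0
byte[1]=0xF1 cont=1 payload=0x71: acc |= 113<<0 -> completed=1 acc=113 shift=7
byte[2]=0x55 cont=0 payload=0x55: varint #2 complete (value=10993); reset -> completed=2 acc=0 shift=0

Answer: 2 0 0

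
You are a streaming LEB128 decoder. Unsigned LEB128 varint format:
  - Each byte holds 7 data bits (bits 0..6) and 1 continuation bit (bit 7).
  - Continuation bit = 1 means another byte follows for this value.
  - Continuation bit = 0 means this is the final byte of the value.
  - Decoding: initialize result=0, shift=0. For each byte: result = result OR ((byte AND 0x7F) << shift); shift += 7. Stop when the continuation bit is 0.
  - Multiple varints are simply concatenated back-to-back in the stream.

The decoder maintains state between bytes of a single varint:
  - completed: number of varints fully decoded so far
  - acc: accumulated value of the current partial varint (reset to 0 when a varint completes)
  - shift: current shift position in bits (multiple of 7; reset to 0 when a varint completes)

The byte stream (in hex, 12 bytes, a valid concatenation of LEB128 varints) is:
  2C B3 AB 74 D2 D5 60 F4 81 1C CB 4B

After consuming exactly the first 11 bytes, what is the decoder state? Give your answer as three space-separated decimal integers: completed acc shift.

Answer: 4 75 7

Derivation:
byte[0]=0x2C cont=0 payload=0x2C: varint #1 complete (value=44); reset -> completed=1 acc=0 shift=0
byte[1]=0xB3 cont=1 payload=0x33: acc |= 51<<0 -> completed=1 acc=51 shift=7
byte[2]=0xAB cont=1 payload=0x2B: acc |= 43<<7 -> completed=1 acc=5555 shift=14
byte[3]=0x74 cont=0 payload=0x74: varint #2 complete (value=1906099); reset -> completed=2 acc=0 shift=0
byte[4]=0xD2 cont=1 payload=0x52: acc |= 82<<0 -> completed=2 acc=82 shift=7
byte[5]=0xD5 cont=1 payload=0x55: acc |= 85<<7 -> completed=2 acc=10962 shift=14
byte[6]=0x60 cont=0 payload=0x60: varint #3 complete (value=1583826); reset -> completed=3 acc=0 shift=0
byte[7]=0xF4 cont=1 payload=0x74: acc |= 116<<0 -> completed=3 acc=116 shift=7
byte[8]=0x81 cont=1 payload=0x01: acc |= 1<<7 -> completed=3 acc=244 shift=14
byte[9]=0x1C cont=0 payload=0x1C: varint #4 complete (value=458996); reset -> completed=4 acc=0 shift=0
byte[10]=0xCB cont=1 payload=0x4B: acc |= 75<<0 -> completed=4 acc=75 shift=7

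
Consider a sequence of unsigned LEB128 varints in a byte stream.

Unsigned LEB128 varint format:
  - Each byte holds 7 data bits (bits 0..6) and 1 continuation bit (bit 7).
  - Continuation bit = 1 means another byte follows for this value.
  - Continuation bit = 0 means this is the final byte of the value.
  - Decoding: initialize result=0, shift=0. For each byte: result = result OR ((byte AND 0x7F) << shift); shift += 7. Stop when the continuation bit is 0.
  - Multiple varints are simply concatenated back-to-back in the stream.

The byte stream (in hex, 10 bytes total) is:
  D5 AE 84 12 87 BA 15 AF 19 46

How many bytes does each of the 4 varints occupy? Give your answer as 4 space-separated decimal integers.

  byte[0]=0xD5 cont=1 payload=0x55=85: acc |= 85<<0 -> acc=85 shift=7
  byte[1]=0xAE cont=1 payload=0x2E=46: acc |= 46<<7 -> acc=5973 shift=14
  byte[2]=0x84 cont=1 payload=0x04=4: acc |= 4<<14 -> acc=71509 shift=21
  byte[3]=0x12 cont=0 payload=0x12=18: acc |= 18<<21 -> acc=37820245 shift=28 [end]
Varint 1: bytes[0:4] = D5 AE 84 12 -> value 37820245 (4 byte(s))
  byte[4]=0x87 cont=1 payload=0x07=7: acc |= 7<<0 -> acc=7 shift=7
  byte[5]=0xBA cont=1 payload=0x3A=58: acc |= 58<<7 -> acc=7431 shift=14
  byte[6]=0x15 cont=0 payload=0x15=21: acc |= 21<<14 -> acc=351495 shift=21 [end]
Varint 2: bytes[4:7] = 87 BA 15 -> value 351495 (3 byte(s))
  byte[7]=0xAF cont=1 payload=0x2F=47: acc |= 47<<0 -> acc=47 shift=7
  byte[8]=0x19 cont=0 payload=0x19=25: acc |= 25<<7 -> acc=3247 shift=14 [end]
Varint 3: bytes[7:9] = AF 19 -> value 3247 (2 byte(s))
  byte[9]=0x46 cont=0 payload=0x46=70: acc |= 70<<0 -> acc=70 shift=7 [end]
Varint 4: bytes[9:10] = 46 -> value 70 (1 byte(s))

Answer: 4 3 2 1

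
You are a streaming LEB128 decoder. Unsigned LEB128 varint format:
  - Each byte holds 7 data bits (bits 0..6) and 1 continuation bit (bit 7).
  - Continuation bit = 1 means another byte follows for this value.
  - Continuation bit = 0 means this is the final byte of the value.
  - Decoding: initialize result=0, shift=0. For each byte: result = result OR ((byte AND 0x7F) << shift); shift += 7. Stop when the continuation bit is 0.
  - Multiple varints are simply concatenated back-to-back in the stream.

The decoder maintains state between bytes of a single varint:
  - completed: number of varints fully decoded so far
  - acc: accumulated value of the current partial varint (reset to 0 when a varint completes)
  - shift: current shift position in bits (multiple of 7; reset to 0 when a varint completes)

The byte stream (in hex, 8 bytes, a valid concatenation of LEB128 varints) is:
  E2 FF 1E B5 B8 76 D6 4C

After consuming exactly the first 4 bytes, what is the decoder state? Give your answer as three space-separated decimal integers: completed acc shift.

byte[0]=0xE2 cont=1 payload=0x62: acc |= 98<<0 -> completed=0 acc=98 shift=7
byte[1]=0xFF cont=1 payload=0x7F: acc |= 127<<7 -> completed=0 acc=16354 shift=14
byte[2]=0x1E cont=0 payload=0x1E: varint #1 complete (value=507874); reset -> completed=1 acc=0 shift=0
byte[3]=0xB5 cont=1 payload=0x35: acc |= 53<<0 -> completed=1 acc=53 shift=7

Answer: 1 53 7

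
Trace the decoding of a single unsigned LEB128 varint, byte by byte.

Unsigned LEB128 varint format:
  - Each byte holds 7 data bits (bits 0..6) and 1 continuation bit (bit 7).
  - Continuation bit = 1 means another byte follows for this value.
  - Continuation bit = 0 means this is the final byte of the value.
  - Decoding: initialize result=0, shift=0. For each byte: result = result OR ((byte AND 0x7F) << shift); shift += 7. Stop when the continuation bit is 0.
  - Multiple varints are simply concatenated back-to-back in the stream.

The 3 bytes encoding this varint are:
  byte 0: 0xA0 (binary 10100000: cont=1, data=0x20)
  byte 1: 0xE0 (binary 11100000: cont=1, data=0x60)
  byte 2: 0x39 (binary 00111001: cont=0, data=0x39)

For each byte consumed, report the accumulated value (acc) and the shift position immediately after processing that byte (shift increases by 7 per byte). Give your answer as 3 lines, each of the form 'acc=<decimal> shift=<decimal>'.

Answer: acc=32 shift=7
acc=12320 shift=14
acc=946208 shift=21

Derivation:
byte 0=0xA0: payload=0x20=32, contrib = 32<<0 = 32; acc -> 32, shift -> 7
byte 1=0xE0: payload=0x60=96, contrib = 96<<7 = 12288; acc -> 12320, shift -> 14
byte 2=0x39: payload=0x39=57, contrib = 57<<14 = 933888; acc -> 946208, shift -> 21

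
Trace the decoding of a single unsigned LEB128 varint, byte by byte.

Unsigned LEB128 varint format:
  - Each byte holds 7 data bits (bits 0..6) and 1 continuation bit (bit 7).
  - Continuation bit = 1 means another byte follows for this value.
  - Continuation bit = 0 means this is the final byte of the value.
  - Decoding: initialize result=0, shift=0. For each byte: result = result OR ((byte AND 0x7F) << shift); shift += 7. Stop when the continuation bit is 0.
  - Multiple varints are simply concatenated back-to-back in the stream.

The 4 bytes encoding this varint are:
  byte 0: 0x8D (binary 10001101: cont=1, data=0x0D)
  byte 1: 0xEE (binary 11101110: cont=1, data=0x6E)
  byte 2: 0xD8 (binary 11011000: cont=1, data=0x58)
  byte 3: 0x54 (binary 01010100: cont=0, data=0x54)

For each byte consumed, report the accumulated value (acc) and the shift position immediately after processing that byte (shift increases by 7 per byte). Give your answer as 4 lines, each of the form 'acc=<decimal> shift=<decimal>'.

Answer: acc=13 shift=7
acc=14093 shift=14
acc=1455885 shift=21
acc=177616653 shift=28

Derivation:
byte 0=0x8D: payload=0x0D=13, contrib = 13<<0 = 13; acc -> 13, shift -> 7
byte 1=0xEE: payload=0x6E=110, contrib = 110<<7 = 14080; acc -> 14093, shift -> 14
byte 2=0xD8: payload=0x58=88, contrib = 88<<14 = 1441792; acc -> 1455885, shift -> 21
byte 3=0x54: payload=0x54=84, contrib = 84<<21 = 176160768; acc -> 177616653, shift -> 28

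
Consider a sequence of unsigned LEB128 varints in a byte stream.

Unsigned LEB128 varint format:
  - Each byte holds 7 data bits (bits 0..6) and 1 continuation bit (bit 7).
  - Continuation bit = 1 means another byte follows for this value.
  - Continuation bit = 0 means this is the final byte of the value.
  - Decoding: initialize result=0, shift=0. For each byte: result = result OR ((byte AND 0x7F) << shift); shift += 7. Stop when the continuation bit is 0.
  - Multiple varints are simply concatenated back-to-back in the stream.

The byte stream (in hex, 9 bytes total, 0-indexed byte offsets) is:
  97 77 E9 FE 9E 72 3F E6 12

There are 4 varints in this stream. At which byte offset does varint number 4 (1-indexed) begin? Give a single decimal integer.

Answer: 7

Derivation:
  byte[0]=0x97 cont=1 payload=0x17=23: acc |= 23<<0 -> acc=23 shift=7
  byte[1]=0x77 cont=0 payload=0x77=119: acc |= 119<<7 -> acc=15255 shift=14 [end]
Varint 1: bytes[0:2] = 97 77 -> value 15255 (2 byte(s))
  byte[2]=0xE9 cont=1 payload=0x69=105: acc |= 105<<0 -> acc=105 shift=7
  byte[3]=0xFE cont=1 payload=0x7E=126: acc |= 126<<7 -> acc=16233 shift=14
  byte[4]=0x9E cont=1 payload=0x1E=30: acc |= 30<<14 -> acc=507753 shift=21
  byte[5]=0x72 cont=0 payload=0x72=114: acc |= 114<<21 -> acc=239583081 shift=28 [end]
Varint 2: bytes[2:6] = E9 FE 9E 72 -> value 239583081 (4 byte(s))
  byte[6]=0x3F cont=0 payload=0x3F=63: acc |= 63<<0 -> acc=63 shift=7 [end]
Varint 3: bytes[6:7] = 3F -> value 63 (1 byte(s))
  byte[7]=0xE6 cont=1 payload=0x66=102: acc |= 102<<0 -> acc=102 shift=7
  byte[8]=0x12 cont=0 payload=0x12=18: acc |= 18<<7 -> acc=2406 shift=14 [end]
Varint 4: bytes[7:9] = E6 12 -> value 2406 (2 byte(s))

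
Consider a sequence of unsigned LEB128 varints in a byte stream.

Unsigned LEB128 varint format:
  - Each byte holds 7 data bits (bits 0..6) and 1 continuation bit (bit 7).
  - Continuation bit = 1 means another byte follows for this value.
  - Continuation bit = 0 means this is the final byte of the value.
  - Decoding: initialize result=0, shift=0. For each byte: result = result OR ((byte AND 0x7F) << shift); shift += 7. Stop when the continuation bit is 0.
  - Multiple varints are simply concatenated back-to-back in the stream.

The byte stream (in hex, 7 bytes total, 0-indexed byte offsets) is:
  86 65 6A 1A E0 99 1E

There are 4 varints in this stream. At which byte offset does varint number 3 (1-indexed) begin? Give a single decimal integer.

  byte[0]=0x86 cont=1 payload=0x06=6: acc |= 6<<0 -> acc=6 shift=7
  byte[1]=0x65 cont=0 payload=0x65=101: acc |= 101<<7 -> acc=12934 shift=14 [end]
Varint 1: bytes[0:2] = 86 65 -> value 12934 (2 byte(s))
  byte[2]=0x6A cont=0 payload=0x6A=106: acc |= 106<<0 -> acc=106 shift=7 [end]
Varint 2: bytes[2:3] = 6A -> value 106 (1 byte(s))
  byte[3]=0x1A cont=0 payload=0x1A=26: acc |= 26<<0 -> acc=26 shift=7 [end]
Varint 3: bytes[3:4] = 1A -> value 26 (1 byte(s))
  byte[4]=0xE0 cont=1 payload=0x60=96: acc |= 96<<0 -> acc=96 shift=7
  byte[5]=0x99 cont=1 payload=0x19=25: acc |= 25<<7 -> acc=3296 shift=14
  byte[6]=0x1E cont=0 payload=0x1E=30: acc |= 30<<14 -> acc=494816 shift=21 [end]
Varint 4: bytes[4:7] = E0 99 1E -> value 494816 (3 byte(s))

Answer: 3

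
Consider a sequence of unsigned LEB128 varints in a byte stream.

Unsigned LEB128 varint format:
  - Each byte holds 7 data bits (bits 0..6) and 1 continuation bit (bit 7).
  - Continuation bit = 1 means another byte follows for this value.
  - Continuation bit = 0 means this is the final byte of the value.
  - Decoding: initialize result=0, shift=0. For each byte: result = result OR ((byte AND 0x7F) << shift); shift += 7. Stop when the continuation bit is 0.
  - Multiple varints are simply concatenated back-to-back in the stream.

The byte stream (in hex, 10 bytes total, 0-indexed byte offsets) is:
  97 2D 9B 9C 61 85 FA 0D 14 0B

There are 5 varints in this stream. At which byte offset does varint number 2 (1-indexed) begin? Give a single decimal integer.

  byte[0]=0x97 cont=1 payload=0x17=23: acc |= 23<<0 -> acc=23 shift=7
  byte[1]=0x2D cont=0 payload=0x2D=45: acc |= 45<<7 -> acc=5783 shift=14 [end]
Varint 1: bytes[0:2] = 97 2D -> value 5783 (2 byte(s))
  byte[2]=0x9B cont=1 payload=0x1B=27: acc |= 27<<0 -> acc=27 shift=7
  byte[3]=0x9C cont=1 payload=0x1C=28: acc |= 28<<7 -> acc=3611 shift=14
  byte[4]=0x61 cont=0 payload=0x61=97: acc |= 97<<14 -> acc=1592859 shift=21 [end]
Varint 2: bytes[2:5] = 9B 9C 61 -> value 1592859 (3 byte(s))
  byte[5]=0x85 cont=1 payload=0x05=5: acc |= 5<<0 -> acc=5 shift=7
  byte[6]=0xFA cont=1 payload=0x7A=122: acc |= 122<<7 -> acc=15621 shift=14
  byte[7]=0x0D cont=0 payload=0x0D=13: acc |= 13<<14 -> acc=228613 shift=21 [end]
Varint 3: bytes[5:8] = 85 FA 0D -> value 228613 (3 byte(s))
  byte[8]=0x14 cont=0 payload=0x14=20: acc |= 20<<0 -> acc=20 shift=7 [end]
Varint 4: bytes[8:9] = 14 -> value 20 (1 byte(s))
  byte[9]=0x0B cont=0 payload=0x0B=11: acc |= 11<<0 -> acc=11 shift=7 [end]
Varint 5: bytes[9:10] = 0B -> value 11 (1 byte(s))

Answer: 2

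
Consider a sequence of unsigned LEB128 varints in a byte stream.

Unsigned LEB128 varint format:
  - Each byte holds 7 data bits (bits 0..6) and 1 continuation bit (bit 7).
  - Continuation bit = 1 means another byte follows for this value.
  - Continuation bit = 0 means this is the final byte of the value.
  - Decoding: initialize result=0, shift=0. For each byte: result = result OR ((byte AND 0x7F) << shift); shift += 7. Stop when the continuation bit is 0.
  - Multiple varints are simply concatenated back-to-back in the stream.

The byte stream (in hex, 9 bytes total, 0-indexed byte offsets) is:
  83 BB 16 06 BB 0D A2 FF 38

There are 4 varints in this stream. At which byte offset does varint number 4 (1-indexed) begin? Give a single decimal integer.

Answer: 6

Derivation:
  byte[0]=0x83 cont=1 payload=0x03=3: acc |= 3<<0 -> acc=3 shift=7
  byte[1]=0xBB cont=1 payload=0x3B=59: acc |= 59<<7 -> acc=7555 shift=14
  byte[2]=0x16 cont=0 payload=0x16=22: acc |= 22<<14 -> acc=368003 shift=21 [end]
Varint 1: bytes[0:3] = 83 BB 16 -> value 368003 (3 byte(s))
  byte[3]=0x06 cont=0 payload=0x06=6: acc |= 6<<0 -> acc=6 shift=7 [end]
Varint 2: bytes[3:4] = 06 -> value 6 (1 byte(s))
  byte[4]=0xBB cont=1 payload=0x3B=59: acc |= 59<<0 -> acc=59 shift=7
  byte[5]=0x0D cont=0 payload=0x0D=13: acc |= 13<<7 -> acc=1723 shift=14 [end]
Varint 3: bytes[4:6] = BB 0D -> value 1723 (2 byte(s))
  byte[6]=0xA2 cont=1 payload=0x22=34: acc |= 34<<0 -> acc=34 shift=7
  byte[7]=0xFF cont=1 payload=0x7F=127: acc |= 127<<7 -> acc=16290 shift=14
  byte[8]=0x38 cont=0 payload=0x38=56: acc |= 56<<14 -> acc=933794 shift=21 [end]
Varint 4: bytes[6:9] = A2 FF 38 -> value 933794 (3 byte(s))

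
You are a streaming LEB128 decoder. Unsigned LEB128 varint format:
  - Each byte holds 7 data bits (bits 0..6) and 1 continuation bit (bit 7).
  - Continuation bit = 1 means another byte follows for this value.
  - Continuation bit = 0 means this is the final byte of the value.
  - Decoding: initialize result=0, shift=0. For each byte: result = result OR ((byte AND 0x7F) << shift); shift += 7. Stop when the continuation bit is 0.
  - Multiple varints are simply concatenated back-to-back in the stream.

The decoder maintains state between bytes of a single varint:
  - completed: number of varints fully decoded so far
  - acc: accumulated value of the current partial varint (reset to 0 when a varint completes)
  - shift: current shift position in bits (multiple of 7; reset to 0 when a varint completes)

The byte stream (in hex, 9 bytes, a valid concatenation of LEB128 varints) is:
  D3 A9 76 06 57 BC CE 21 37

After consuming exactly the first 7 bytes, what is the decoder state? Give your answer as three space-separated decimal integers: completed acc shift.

byte[0]=0xD3 cont=1 payload=0x53: acc |= 83<<0 -> completed=0 acc=83 shift=7
byte[1]=0xA9 cont=1 payload=0x29: acc |= 41<<7 -> completed=0 acc=5331 shift=14
byte[2]=0x76 cont=0 payload=0x76: varint #1 complete (value=1938643); reset -> completed=1 acc=0 shift=0
byte[3]=0x06 cont=0 payload=0x06: varint #2 complete (value=6); reset -> completed=2 acc=0 shift=0
byte[4]=0x57 cont=0 payload=0x57: varint #3 complete (value=87); reset -> completed=3 acc=0 shift=0
byte[5]=0xBC cont=1 payload=0x3C: acc |= 60<<0 -> completed=3 acc=60 shift=7
byte[6]=0xCE cont=1 payload=0x4E: acc |= 78<<7 -> completed=3 acc=10044 shift=14

Answer: 3 10044 14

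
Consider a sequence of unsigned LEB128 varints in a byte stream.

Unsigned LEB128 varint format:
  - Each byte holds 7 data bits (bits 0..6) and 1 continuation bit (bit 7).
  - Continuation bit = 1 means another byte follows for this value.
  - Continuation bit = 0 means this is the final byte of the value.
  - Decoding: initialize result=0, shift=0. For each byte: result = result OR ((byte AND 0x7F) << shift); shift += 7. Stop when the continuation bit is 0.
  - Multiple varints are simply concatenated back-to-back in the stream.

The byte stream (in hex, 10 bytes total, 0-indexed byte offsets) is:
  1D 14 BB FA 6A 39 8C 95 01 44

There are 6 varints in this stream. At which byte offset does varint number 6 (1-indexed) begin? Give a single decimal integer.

  byte[0]=0x1D cont=0 payload=0x1D=29: acc |= 29<<0 -> acc=29 shift=7 [end]
Varint 1: bytes[0:1] = 1D -> value 29 (1 byte(s))
  byte[1]=0x14 cont=0 payload=0x14=20: acc |= 20<<0 -> acc=20 shift=7 [end]
Varint 2: bytes[1:2] = 14 -> value 20 (1 byte(s))
  byte[2]=0xBB cont=1 payload=0x3B=59: acc |= 59<<0 -> acc=59 shift=7
  byte[3]=0xFA cont=1 payload=0x7A=122: acc |= 122<<7 -> acc=15675 shift=14
  byte[4]=0x6A cont=0 payload=0x6A=106: acc |= 106<<14 -> acc=1752379 shift=21 [end]
Varint 3: bytes[2:5] = BB FA 6A -> value 1752379 (3 byte(s))
  byte[5]=0x39 cont=0 payload=0x39=57: acc |= 57<<0 -> acc=57 shift=7 [end]
Varint 4: bytes[5:6] = 39 -> value 57 (1 byte(s))
  byte[6]=0x8C cont=1 payload=0x0C=12: acc |= 12<<0 -> acc=12 shift=7
  byte[7]=0x95 cont=1 payload=0x15=21: acc |= 21<<7 -> acc=2700 shift=14
  byte[8]=0x01 cont=0 payload=0x01=1: acc |= 1<<14 -> acc=19084 shift=21 [end]
Varint 5: bytes[6:9] = 8C 95 01 -> value 19084 (3 byte(s))
  byte[9]=0x44 cont=0 payload=0x44=68: acc |= 68<<0 -> acc=68 shift=7 [end]
Varint 6: bytes[9:10] = 44 -> value 68 (1 byte(s))

Answer: 9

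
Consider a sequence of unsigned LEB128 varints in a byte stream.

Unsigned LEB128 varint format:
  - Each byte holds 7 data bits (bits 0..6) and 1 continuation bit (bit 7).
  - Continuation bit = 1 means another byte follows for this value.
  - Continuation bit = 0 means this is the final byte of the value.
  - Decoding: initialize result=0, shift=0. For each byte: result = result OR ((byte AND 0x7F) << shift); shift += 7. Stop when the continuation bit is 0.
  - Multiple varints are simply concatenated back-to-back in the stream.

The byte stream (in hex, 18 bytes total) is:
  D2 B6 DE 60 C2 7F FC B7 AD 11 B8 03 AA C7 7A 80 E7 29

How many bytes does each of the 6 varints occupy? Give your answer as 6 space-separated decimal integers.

Answer: 4 2 4 2 3 3

Derivation:
  byte[0]=0xD2 cont=1 payload=0x52=82: acc |= 82<<0 -> acc=82 shift=7
  byte[1]=0xB6 cont=1 payload=0x36=54: acc |= 54<<7 -> acc=6994 shift=14
  byte[2]=0xDE cont=1 payload=0x5E=94: acc |= 94<<14 -> acc=1547090 shift=21
  byte[3]=0x60 cont=0 payload=0x60=96: acc |= 96<<21 -> acc=202873682 shift=28 [end]
Varint 1: bytes[0:4] = D2 B6 DE 60 -> value 202873682 (4 byte(s))
  byte[4]=0xC2 cont=1 payload=0x42=66: acc |= 66<<0 -> acc=66 shift=7
  byte[5]=0x7F cont=0 payload=0x7F=127: acc |= 127<<7 -> acc=16322 shift=14 [end]
Varint 2: bytes[4:6] = C2 7F -> value 16322 (2 byte(s))
  byte[6]=0xFC cont=1 payload=0x7C=124: acc |= 124<<0 -> acc=124 shift=7
  byte[7]=0xB7 cont=1 payload=0x37=55: acc |= 55<<7 -> acc=7164 shift=14
  byte[8]=0xAD cont=1 payload=0x2D=45: acc |= 45<<14 -> acc=744444 shift=21
  byte[9]=0x11 cont=0 payload=0x11=17: acc |= 17<<21 -> acc=36396028 shift=28 [end]
Varint 3: bytes[6:10] = FC B7 AD 11 -> value 36396028 (4 byte(s))
  byte[10]=0xB8 cont=1 payload=0x38=56: acc |= 56<<0 -> acc=56 shift=7
  byte[11]=0x03 cont=0 payload=0x03=3: acc |= 3<<7 -> acc=440 shift=14 [end]
Varint 4: bytes[10:12] = B8 03 -> value 440 (2 byte(s))
  byte[12]=0xAA cont=1 payload=0x2A=42: acc |= 42<<0 -> acc=42 shift=7
  byte[13]=0xC7 cont=1 payload=0x47=71: acc |= 71<<7 -> acc=9130 shift=14
  byte[14]=0x7A cont=0 payload=0x7A=122: acc |= 122<<14 -> acc=2007978 shift=21 [end]
Varint 5: bytes[12:15] = AA C7 7A -> value 2007978 (3 byte(s))
  byte[15]=0x80 cont=1 payload=0x00=0: acc |= 0<<0 -> acc=0 shift=7
  byte[16]=0xE7 cont=1 payload=0x67=103: acc |= 103<<7 -> acc=13184 shift=14
  byte[17]=0x29 cont=0 payload=0x29=41: acc |= 41<<14 -> acc=684928 shift=21 [end]
Varint 6: bytes[15:18] = 80 E7 29 -> value 684928 (3 byte(s))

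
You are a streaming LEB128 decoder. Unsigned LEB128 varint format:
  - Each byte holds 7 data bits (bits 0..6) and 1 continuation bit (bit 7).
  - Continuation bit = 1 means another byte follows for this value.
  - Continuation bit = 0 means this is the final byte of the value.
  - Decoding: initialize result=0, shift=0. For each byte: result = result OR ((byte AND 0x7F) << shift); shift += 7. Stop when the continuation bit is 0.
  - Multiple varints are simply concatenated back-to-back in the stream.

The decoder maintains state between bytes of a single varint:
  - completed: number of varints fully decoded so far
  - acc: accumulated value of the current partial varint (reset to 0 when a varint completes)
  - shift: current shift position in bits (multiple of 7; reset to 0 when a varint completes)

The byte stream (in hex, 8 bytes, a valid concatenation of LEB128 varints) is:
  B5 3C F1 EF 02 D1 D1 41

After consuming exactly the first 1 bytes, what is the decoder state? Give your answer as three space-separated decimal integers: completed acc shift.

Answer: 0 53 7

Derivation:
byte[0]=0xB5 cont=1 payload=0x35: acc |= 53<<0 -> completed=0 acc=53 shift=7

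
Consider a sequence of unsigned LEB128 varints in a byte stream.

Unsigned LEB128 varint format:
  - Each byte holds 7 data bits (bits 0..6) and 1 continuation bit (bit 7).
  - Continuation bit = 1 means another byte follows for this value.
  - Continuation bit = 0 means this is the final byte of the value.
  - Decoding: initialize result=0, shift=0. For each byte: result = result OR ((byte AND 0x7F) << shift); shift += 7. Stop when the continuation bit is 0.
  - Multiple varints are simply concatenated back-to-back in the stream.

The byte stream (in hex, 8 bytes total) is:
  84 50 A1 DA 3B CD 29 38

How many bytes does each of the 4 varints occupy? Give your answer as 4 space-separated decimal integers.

Answer: 2 3 2 1

Derivation:
  byte[0]=0x84 cont=1 payload=0x04=4: acc |= 4<<0 -> acc=4 shift=7
  byte[1]=0x50 cont=0 payload=0x50=80: acc |= 80<<7 -> acc=10244 shift=14 [end]
Varint 1: bytes[0:2] = 84 50 -> value 10244 (2 byte(s))
  byte[2]=0xA1 cont=1 payload=0x21=33: acc |= 33<<0 -> acc=33 shift=7
  byte[3]=0xDA cont=1 payload=0x5A=90: acc |= 90<<7 -> acc=11553 shift=14
  byte[4]=0x3B cont=0 payload=0x3B=59: acc |= 59<<14 -> acc=978209 shift=21 [end]
Varint 2: bytes[2:5] = A1 DA 3B -> value 978209 (3 byte(s))
  byte[5]=0xCD cont=1 payload=0x4D=77: acc |= 77<<0 -> acc=77 shift=7
  byte[6]=0x29 cont=0 payload=0x29=41: acc |= 41<<7 -> acc=5325 shift=14 [end]
Varint 3: bytes[5:7] = CD 29 -> value 5325 (2 byte(s))
  byte[7]=0x38 cont=0 payload=0x38=56: acc |= 56<<0 -> acc=56 shift=7 [end]
Varint 4: bytes[7:8] = 38 -> value 56 (1 byte(s))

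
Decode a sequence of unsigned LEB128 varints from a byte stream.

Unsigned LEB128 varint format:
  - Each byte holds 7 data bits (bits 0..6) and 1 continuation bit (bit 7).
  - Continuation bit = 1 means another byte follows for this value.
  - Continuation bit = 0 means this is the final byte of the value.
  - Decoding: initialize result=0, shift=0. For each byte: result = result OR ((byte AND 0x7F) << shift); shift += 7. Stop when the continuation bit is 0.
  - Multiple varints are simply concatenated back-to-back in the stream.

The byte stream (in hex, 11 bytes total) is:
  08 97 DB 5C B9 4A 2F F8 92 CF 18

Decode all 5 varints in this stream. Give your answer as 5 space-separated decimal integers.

  byte[0]=0x08 cont=0 payload=0x08=8: acc |= 8<<0 -> acc=8 shift=7 [end]
Varint 1: bytes[0:1] = 08 -> value 8 (1 byte(s))
  byte[1]=0x97 cont=1 payload=0x17=23: acc |= 23<<0 -> acc=23 shift=7
  byte[2]=0xDB cont=1 payload=0x5B=91: acc |= 91<<7 -> acc=11671 shift=14
  byte[3]=0x5C cont=0 payload=0x5C=92: acc |= 92<<14 -> acc=1518999 shift=21 [end]
Varint 2: bytes[1:4] = 97 DB 5C -> value 1518999 (3 byte(s))
  byte[4]=0xB9 cont=1 payload=0x39=57: acc |= 57<<0 -> acc=57 shift=7
  byte[5]=0x4A cont=0 payload=0x4A=74: acc |= 74<<7 -> acc=9529 shift=14 [end]
Varint 3: bytes[4:6] = B9 4A -> value 9529 (2 byte(s))
  byte[6]=0x2F cont=0 payload=0x2F=47: acc |= 47<<0 -> acc=47 shift=7 [end]
Varint 4: bytes[6:7] = 2F -> value 47 (1 byte(s))
  byte[7]=0xF8 cont=1 payload=0x78=120: acc |= 120<<0 -> acc=120 shift=7
  byte[8]=0x92 cont=1 payload=0x12=18: acc |= 18<<7 -> acc=2424 shift=14
  byte[9]=0xCF cont=1 payload=0x4F=79: acc |= 79<<14 -> acc=1296760 shift=21
  byte[10]=0x18 cont=0 payload=0x18=24: acc |= 24<<21 -> acc=51628408 shift=28 [end]
Varint 5: bytes[7:11] = F8 92 CF 18 -> value 51628408 (4 byte(s))

Answer: 8 1518999 9529 47 51628408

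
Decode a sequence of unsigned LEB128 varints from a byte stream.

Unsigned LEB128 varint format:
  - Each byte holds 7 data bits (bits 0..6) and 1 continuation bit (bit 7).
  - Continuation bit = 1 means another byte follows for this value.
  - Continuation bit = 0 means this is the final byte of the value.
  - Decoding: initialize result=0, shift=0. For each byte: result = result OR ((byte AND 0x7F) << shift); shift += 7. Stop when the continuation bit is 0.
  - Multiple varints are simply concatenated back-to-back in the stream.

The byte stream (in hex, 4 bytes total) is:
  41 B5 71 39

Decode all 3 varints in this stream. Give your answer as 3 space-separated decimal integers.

Answer: 65 14517 57

Derivation:
  byte[0]=0x41 cont=0 payload=0x41=65: acc |= 65<<0 -> acc=65 shift=7 [end]
Varint 1: bytes[0:1] = 41 -> value 65 (1 byte(s))
  byte[1]=0xB5 cont=1 payload=0x35=53: acc |= 53<<0 -> acc=53 shift=7
  byte[2]=0x71 cont=0 payload=0x71=113: acc |= 113<<7 -> acc=14517 shift=14 [end]
Varint 2: bytes[1:3] = B5 71 -> value 14517 (2 byte(s))
  byte[3]=0x39 cont=0 payload=0x39=57: acc |= 57<<0 -> acc=57 shift=7 [end]
Varint 3: bytes[3:4] = 39 -> value 57 (1 byte(s))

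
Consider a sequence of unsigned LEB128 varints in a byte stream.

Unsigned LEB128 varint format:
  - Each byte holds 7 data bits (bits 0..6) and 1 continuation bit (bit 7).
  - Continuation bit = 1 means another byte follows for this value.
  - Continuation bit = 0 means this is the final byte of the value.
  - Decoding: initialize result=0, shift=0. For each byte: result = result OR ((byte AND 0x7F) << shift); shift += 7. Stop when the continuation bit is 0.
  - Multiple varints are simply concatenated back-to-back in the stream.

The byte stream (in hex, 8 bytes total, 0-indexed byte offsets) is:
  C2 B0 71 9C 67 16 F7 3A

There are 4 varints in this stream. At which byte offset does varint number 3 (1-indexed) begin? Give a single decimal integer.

Answer: 5

Derivation:
  byte[0]=0xC2 cont=1 payload=0x42=66: acc |= 66<<0 -> acc=66 shift=7
  byte[1]=0xB0 cont=1 payload=0x30=48: acc |= 48<<7 -> acc=6210 shift=14
  byte[2]=0x71 cont=0 payload=0x71=113: acc |= 113<<14 -> acc=1857602 shift=21 [end]
Varint 1: bytes[0:3] = C2 B0 71 -> value 1857602 (3 byte(s))
  byte[3]=0x9C cont=1 payload=0x1C=28: acc |= 28<<0 -> acc=28 shift=7
  byte[4]=0x67 cont=0 payload=0x67=103: acc |= 103<<7 -> acc=13212 shift=14 [end]
Varint 2: bytes[3:5] = 9C 67 -> value 13212 (2 byte(s))
  byte[5]=0x16 cont=0 payload=0x16=22: acc |= 22<<0 -> acc=22 shift=7 [end]
Varint 3: bytes[5:6] = 16 -> value 22 (1 byte(s))
  byte[6]=0xF7 cont=1 payload=0x77=119: acc |= 119<<0 -> acc=119 shift=7
  byte[7]=0x3A cont=0 payload=0x3A=58: acc |= 58<<7 -> acc=7543 shift=14 [end]
Varint 4: bytes[6:8] = F7 3A -> value 7543 (2 byte(s))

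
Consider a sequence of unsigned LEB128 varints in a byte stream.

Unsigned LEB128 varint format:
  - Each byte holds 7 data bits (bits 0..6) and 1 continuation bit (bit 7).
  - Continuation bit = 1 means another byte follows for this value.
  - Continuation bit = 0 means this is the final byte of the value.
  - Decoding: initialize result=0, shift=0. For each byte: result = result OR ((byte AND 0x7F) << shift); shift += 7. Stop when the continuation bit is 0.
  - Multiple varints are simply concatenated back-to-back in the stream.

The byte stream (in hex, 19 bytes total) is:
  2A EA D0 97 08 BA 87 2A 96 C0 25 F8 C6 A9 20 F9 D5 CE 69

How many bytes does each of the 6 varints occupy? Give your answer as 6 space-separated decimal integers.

Answer: 1 4 3 3 4 4

Derivation:
  byte[0]=0x2A cont=0 payload=0x2A=42: acc |= 42<<0 -> acc=42 shift=7 [end]
Varint 1: bytes[0:1] = 2A -> value 42 (1 byte(s))
  byte[1]=0xEA cont=1 payload=0x6A=106: acc |= 106<<0 -> acc=106 shift=7
  byte[2]=0xD0 cont=1 payload=0x50=80: acc |= 80<<7 -> acc=10346 shift=14
  byte[3]=0x97 cont=1 payload=0x17=23: acc |= 23<<14 -> acc=387178 shift=21
  byte[4]=0x08 cont=0 payload=0x08=8: acc |= 8<<21 -> acc=17164394 shift=28 [end]
Varint 2: bytes[1:5] = EA D0 97 08 -> value 17164394 (4 byte(s))
  byte[5]=0xBA cont=1 payload=0x3A=58: acc |= 58<<0 -> acc=58 shift=7
  byte[6]=0x87 cont=1 payload=0x07=7: acc |= 7<<7 -> acc=954 shift=14
  byte[7]=0x2A cont=0 payload=0x2A=42: acc |= 42<<14 -> acc=689082 shift=21 [end]
Varint 3: bytes[5:8] = BA 87 2A -> value 689082 (3 byte(s))
  byte[8]=0x96 cont=1 payload=0x16=22: acc |= 22<<0 -> acc=22 shift=7
  byte[9]=0xC0 cont=1 payload=0x40=64: acc |= 64<<7 -> acc=8214 shift=14
  byte[10]=0x25 cont=0 payload=0x25=37: acc |= 37<<14 -> acc=614422 shift=21 [end]
Varint 4: bytes[8:11] = 96 C0 25 -> value 614422 (3 byte(s))
  byte[11]=0xF8 cont=1 payload=0x78=120: acc |= 120<<0 -> acc=120 shift=7
  byte[12]=0xC6 cont=1 payload=0x46=70: acc |= 70<<7 -> acc=9080 shift=14
  byte[13]=0xA9 cont=1 payload=0x29=41: acc |= 41<<14 -> acc=680824 shift=21
  byte[14]=0x20 cont=0 payload=0x20=32: acc |= 32<<21 -> acc=67789688 shift=28 [end]
Varint 5: bytes[11:15] = F8 C6 A9 20 -> value 67789688 (4 byte(s))
  byte[15]=0xF9 cont=1 payload=0x79=121: acc |= 121<<0 -> acc=121 shift=7
  byte[16]=0xD5 cont=1 payload=0x55=85: acc |= 85<<7 -> acc=11001 shift=14
  byte[17]=0xCE cont=1 payload=0x4E=78: acc |= 78<<14 -> acc=1288953 shift=21
  byte[18]=0x69 cont=0 payload=0x69=105: acc |= 105<<21 -> acc=221489913 shift=28 [end]
Varint 6: bytes[15:19] = F9 D5 CE 69 -> value 221489913 (4 byte(s))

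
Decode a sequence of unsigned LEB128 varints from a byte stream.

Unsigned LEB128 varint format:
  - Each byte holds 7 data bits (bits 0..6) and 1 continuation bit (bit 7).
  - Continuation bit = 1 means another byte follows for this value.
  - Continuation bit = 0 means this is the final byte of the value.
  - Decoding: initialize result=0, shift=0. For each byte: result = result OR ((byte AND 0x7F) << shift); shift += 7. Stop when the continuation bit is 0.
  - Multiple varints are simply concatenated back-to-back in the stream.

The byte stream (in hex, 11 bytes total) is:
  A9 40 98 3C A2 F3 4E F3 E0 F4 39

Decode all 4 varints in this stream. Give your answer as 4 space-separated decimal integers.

Answer: 8233 7704 1292706 121450611

Derivation:
  byte[0]=0xA9 cont=1 payload=0x29=41: acc |= 41<<0 -> acc=41 shift=7
  byte[1]=0x40 cont=0 payload=0x40=64: acc |= 64<<7 -> acc=8233 shift=14 [end]
Varint 1: bytes[0:2] = A9 40 -> value 8233 (2 byte(s))
  byte[2]=0x98 cont=1 payload=0x18=24: acc |= 24<<0 -> acc=24 shift=7
  byte[3]=0x3C cont=0 payload=0x3C=60: acc |= 60<<7 -> acc=7704 shift=14 [end]
Varint 2: bytes[2:4] = 98 3C -> value 7704 (2 byte(s))
  byte[4]=0xA2 cont=1 payload=0x22=34: acc |= 34<<0 -> acc=34 shift=7
  byte[5]=0xF3 cont=1 payload=0x73=115: acc |= 115<<7 -> acc=14754 shift=14
  byte[6]=0x4E cont=0 payload=0x4E=78: acc |= 78<<14 -> acc=1292706 shift=21 [end]
Varint 3: bytes[4:7] = A2 F3 4E -> value 1292706 (3 byte(s))
  byte[7]=0xF3 cont=1 payload=0x73=115: acc |= 115<<0 -> acc=115 shift=7
  byte[8]=0xE0 cont=1 payload=0x60=96: acc |= 96<<7 -> acc=12403 shift=14
  byte[9]=0xF4 cont=1 payload=0x74=116: acc |= 116<<14 -> acc=1912947 shift=21
  byte[10]=0x39 cont=0 payload=0x39=57: acc |= 57<<21 -> acc=121450611 shift=28 [end]
Varint 4: bytes[7:11] = F3 E0 F4 39 -> value 121450611 (4 byte(s))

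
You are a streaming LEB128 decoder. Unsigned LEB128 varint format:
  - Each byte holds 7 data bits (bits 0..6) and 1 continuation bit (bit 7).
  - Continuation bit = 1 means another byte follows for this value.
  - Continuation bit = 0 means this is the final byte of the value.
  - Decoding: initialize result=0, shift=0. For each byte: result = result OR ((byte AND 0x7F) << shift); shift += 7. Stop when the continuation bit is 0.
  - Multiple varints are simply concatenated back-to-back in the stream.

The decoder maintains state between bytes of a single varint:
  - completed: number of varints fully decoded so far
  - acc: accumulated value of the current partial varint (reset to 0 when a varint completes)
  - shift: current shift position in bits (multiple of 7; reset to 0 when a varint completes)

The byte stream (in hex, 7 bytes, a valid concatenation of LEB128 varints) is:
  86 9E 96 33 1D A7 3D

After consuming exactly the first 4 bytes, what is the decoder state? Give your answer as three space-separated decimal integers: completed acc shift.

byte[0]=0x86 cont=1 payload=0x06: acc |= 6<<0 -> completed=0 acc=6 shift=7
byte[1]=0x9E cont=1 payload=0x1E: acc |= 30<<7 -> completed=0 acc=3846 shift=14
byte[2]=0x96 cont=1 payload=0x16: acc |= 22<<14 -> completed=0 acc=364294 shift=21
byte[3]=0x33 cont=0 payload=0x33: varint #1 complete (value=107319046); reset -> completed=1 acc=0 shift=0

Answer: 1 0 0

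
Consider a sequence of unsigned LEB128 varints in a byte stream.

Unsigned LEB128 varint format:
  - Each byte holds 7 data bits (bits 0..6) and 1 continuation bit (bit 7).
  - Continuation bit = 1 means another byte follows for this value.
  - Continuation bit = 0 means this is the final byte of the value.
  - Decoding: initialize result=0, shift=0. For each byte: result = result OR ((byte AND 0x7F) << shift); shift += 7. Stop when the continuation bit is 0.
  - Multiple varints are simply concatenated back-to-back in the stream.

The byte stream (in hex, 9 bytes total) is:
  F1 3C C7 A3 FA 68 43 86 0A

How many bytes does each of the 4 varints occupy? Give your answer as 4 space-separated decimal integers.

  byte[0]=0xF1 cont=1 payload=0x71=113: acc |= 113<<0 -> acc=113 shift=7
  byte[1]=0x3C cont=0 payload=0x3C=60: acc |= 60<<7 -> acc=7793 shift=14 [end]
Varint 1: bytes[0:2] = F1 3C -> value 7793 (2 byte(s))
  byte[2]=0xC7 cont=1 payload=0x47=71: acc |= 71<<0 -> acc=71 shift=7
  byte[3]=0xA3 cont=1 payload=0x23=35: acc |= 35<<7 -> acc=4551 shift=14
  byte[4]=0xFA cont=1 payload=0x7A=122: acc |= 122<<14 -> acc=2003399 shift=21
  byte[5]=0x68 cont=0 payload=0x68=104: acc |= 104<<21 -> acc=220107207 shift=28 [end]
Varint 2: bytes[2:6] = C7 A3 FA 68 -> value 220107207 (4 byte(s))
  byte[6]=0x43 cont=0 payload=0x43=67: acc |= 67<<0 -> acc=67 shift=7 [end]
Varint 3: bytes[6:7] = 43 -> value 67 (1 byte(s))
  byte[7]=0x86 cont=1 payload=0x06=6: acc |= 6<<0 -> acc=6 shift=7
  byte[8]=0x0A cont=0 payload=0x0A=10: acc |= 10<<7 -> acc=1286 shift=14 [end]
Varint 4: bytes[7:9] = 86 0A -> value 1286 (2 byte(s))

Answer: 2 4 1 2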